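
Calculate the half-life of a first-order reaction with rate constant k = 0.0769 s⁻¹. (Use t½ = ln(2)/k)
9.01 s

t½ = ln(2)/k = 0.6931/0.0769 = 9.01 s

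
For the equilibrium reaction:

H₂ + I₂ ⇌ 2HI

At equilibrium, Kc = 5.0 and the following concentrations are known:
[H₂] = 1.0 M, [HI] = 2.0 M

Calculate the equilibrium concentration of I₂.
[I₂] = 0.8000 M

Kc = ([HI]^2) / ([H₂] × [I₂]) = 5.0
[I₂]^1 = (product terms)/(Kc · other reactant terms) = 4 / (5.0 · 1) = 0.8
[I₂] = 0.8000 M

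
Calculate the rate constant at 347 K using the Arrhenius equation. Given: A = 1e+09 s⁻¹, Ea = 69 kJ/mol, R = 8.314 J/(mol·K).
4.10e-02 s⁻¹

k = A·exp(-Ea/(R·T)) = 1e+09·exp(-69000/(8.314·347)) = 1e+09·exp(-23.9172) = 1e+09·4.1012e-11 = 4.10e-02 s⁻¹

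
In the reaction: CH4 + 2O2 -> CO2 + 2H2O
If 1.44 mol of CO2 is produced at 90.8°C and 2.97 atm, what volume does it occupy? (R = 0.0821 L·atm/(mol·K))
T = 90.8°C + 273.15 = 363.95 K
V = nRT/P = (1.44 × 0.0821 × 363.95) / 2.97
V = 14.49 L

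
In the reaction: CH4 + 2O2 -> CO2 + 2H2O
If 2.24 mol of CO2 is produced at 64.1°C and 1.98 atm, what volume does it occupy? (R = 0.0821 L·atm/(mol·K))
T = 64.1°C + 273.15 = 337.25 K
V = nRT/P = (2.24 × 0.0821 × 337.25) / 1.98
V = 31.32 L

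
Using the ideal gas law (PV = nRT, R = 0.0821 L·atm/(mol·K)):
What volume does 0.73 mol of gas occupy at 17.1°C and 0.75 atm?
T = 17.1°C + 273.15 = 290.25 K
V = nRT/P = (0.73 × 0.0821 × 290.25) / 0.75
V = 23.19 L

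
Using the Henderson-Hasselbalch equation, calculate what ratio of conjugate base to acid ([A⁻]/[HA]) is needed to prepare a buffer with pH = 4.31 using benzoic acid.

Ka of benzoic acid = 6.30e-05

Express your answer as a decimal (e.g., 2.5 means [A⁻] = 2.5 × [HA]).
[A⁻]/[HA] = 1.286

pKa = −log(6.30e-05) = 4.2007. pH = pKa + log([A⁻]/[HA]). 4.31 = 4.2007 + log(ratio). log(ratio) = 4.31 − 4.2007 = 0.1093. ratio = 10^(0.1093) = 1.286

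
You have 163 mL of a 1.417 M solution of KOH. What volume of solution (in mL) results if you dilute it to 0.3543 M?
Using M₁V₁ = M₂V₂:
1.417 × 163 = 0.3543 × V₂
V₂ = (1.417 × 163) / 0.3543 = 651.9 mL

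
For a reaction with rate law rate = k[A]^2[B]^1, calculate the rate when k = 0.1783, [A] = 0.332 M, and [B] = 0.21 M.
0.004127 M/s

rate = k·[A]^2·[B]^1 = 0.1783·(0.332)^2·(0.21)^1 = 0.1783·0.110224·0.21 = 0.004127 M/s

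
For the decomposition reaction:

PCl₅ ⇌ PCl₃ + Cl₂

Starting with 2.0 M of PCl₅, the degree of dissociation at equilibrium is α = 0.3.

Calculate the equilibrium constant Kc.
K_c = 0.2571

x = α·[A]₀ = 0.3 × 2.0 = 0.6 M dissociated.
At eq: [PCl₅] = 2.0 − 0.6 = 1.4 M; [PCl₃] = [Cl₂] = x = 0.6 M.
Kc = [PCl₃][Cl₂]/[PCl₅] = (0.6)²/1.4 = 0.2571.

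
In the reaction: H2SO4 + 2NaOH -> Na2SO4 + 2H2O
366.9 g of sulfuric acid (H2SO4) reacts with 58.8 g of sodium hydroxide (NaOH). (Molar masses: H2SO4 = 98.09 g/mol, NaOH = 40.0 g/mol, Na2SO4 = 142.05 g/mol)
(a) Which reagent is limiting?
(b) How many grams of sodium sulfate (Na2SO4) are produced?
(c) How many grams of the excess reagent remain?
(a) NaOH, (b) 104.4 g, (c) 294.8 g

Moles of H2SO4 = 366.9 g ÷ 98.09 g/mol = 3.74044 mol
Moles of NaOH = 58.8 g ÷ 40.0 g/mol = 1.47 mol
Moles ÷ coefficient: H2SO4: 3.74044/1 = 3.74, NaOH: 1.47/2 = 0.735
(a) NaOH has the smaller value, so NaOH is the limiting reagent.
(b) Moles of Na2SO4 = 1.47 mol NaOH × (1/2) = 0.735 mol; mass = 0.735 mol × 142.05 g/mol = 104.4 g
(c) H2SO4 consumed = 1.47 × (1/2) = 0.735 mol; remaining = 3.74044 − 0.735 = 3.00544 mol; mass = 3.00544 mol × 98.09 g/mol = 294.8 g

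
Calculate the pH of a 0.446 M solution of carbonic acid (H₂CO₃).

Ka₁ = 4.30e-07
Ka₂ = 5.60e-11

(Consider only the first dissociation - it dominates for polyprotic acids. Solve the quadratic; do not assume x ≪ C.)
pH = 3.36

x² + Ka₁·x − Ka₁·C = 0 with Ka₁ = 4.30e-07, C = 0.446.
x = (−Ka₁ + √(Ka₁² + 4·Ka₁·C))/2 = 4.3771e-04 M, so pH = 3.36.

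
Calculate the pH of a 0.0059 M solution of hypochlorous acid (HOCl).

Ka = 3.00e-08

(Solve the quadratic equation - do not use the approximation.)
pH = 4.88

x² + Ka×x - Ka×C = 0. Using quadratic formula: [H⁺] = 1.3289e-05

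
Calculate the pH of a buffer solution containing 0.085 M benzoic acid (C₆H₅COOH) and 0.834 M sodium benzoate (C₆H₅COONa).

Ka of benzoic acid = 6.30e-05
pH = 5.19

pKa = -log(6.30e-05) = 4.20. pH = pKa + log([A⁻]/[HA]) = 4.20 + log(0.834/0.085)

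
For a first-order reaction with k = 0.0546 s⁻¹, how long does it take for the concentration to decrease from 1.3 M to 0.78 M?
9.36 s

From ln[A] = ln[A]₀ - k·t: t = ln([A]₀/[A])/k = ln(1.3/0.78)/0.0546 = ln(1.6667)/0.0546 = 0.5108/0.0546 = 9.36 s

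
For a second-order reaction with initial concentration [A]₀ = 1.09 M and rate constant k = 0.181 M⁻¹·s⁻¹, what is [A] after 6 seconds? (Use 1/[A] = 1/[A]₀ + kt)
0.4991 M

1/[A] = 1/[A]₀ + k·t = 1/1.09 + (0.181)·(6) = 0.9174 + 1.0860 = 2.0034
[A] = 1/2.0034 = 0.4991 M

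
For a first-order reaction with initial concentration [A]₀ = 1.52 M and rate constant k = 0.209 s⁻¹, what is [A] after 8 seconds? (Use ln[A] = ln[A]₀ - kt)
0.2856 M

ln[A] = ln[A]₀ - k·t = ln(1.52) - (0.209)·(8) = 0.4187 - 1.6720 = -1.2533
[A] = e^(-1.2533) = 0.2856 M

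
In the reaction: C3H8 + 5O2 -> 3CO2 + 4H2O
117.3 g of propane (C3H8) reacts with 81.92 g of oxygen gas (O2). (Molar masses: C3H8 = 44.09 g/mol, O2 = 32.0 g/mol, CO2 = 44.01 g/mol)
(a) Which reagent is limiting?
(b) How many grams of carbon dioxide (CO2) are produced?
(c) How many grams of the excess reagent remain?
(a) O2, (b) 67.6 g, (c) 94.73 g

Moles of C3H8 = 117.3 g ÷ 44.09 g/mol = 2.66047 mol
Moles of O2 = 81.92 g ÷ 32.0 g/mol = 2.56 mol
Moles ÷ coefficient: C3H8: 2.66047/1 = 2.66, O2: 2.56/5 = 0.512
(a) O2 has the smaller value, so O2 is the limiting reagent.
(b) Moles of CO2 = 2.56 mol O2 × (3/5) = 1.536 mol; mass = 1.536 mol × 44.01 g/mol = 67.6 g
(c) C3H8 consumed = 2.56 × (1/5) = 0.512 mol; remaining = 2.66047 − 0.512 = 2.14847 mol; mass = 2.14847 mol × 44.09 g/mol = 94.73 g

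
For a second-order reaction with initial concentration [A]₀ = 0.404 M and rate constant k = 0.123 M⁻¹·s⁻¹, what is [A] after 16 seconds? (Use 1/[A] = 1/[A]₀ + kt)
0.2251 M

1/[A] = 1/[A]₀ + k·t = 1/0.404 + (0.123)·(16) = 2.4752 + 1.9680 = 4.4432
[A] = 1/4.4432 = 0.2251 M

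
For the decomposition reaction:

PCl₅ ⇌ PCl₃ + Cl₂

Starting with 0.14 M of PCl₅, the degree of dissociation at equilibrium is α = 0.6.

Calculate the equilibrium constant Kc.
K_c = 0.1260

x = α·[A]₀ = 0.6 × 0.14 = 0.084 M dissociated.
At eq: [PCl₅] = 0.14 − 0.084 = 0.056 M; [PCl₃] = [Cl₂] = x = 0.084 M.
Kc = [PCl₃][Cl₂]/[PCl₅] = (0.084)²/0.056 = 0.126.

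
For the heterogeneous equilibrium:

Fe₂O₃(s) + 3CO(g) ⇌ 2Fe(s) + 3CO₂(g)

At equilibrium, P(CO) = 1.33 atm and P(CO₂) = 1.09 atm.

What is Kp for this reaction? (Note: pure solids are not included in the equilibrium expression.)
K_p = 0.550

Solids (Fe₂O₃, Fe) are excluded.
Kp = P(CO₂)³/P(CO)³ = (1.09)³/(1.33)³ = 1.295/2.353 = 0.550.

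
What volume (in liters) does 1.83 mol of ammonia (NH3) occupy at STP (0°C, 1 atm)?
At STP, 1 mol of gas occupies 22.4 L
Volume = 1.83 mol × 22.4 L/mol = 40.99 L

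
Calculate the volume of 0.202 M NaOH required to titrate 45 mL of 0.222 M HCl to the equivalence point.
V_{base} = 49.5 mL

At equivalence: moles acid = moles base.
moles HCl = 0.222 M × 0.045 L = 0.00999 mol
V_NaOH = 0.00999 mol ÷ 0.202 M = 0.04946 L = 49.5 mL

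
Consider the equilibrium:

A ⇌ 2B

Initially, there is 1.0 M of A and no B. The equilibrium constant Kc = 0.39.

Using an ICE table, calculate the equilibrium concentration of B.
[B] = 0.535 M

ICE: [A] = 1.0 − x, [B] = 2x.
Kc = (2x)²/(1.0 − x) = 0.39 ⇒ 4x² + 0.39x − 0.39 = 0.
x = (−0.39 + √(0.39² + 4·4·0.39))/(2·4) = (−0.39 + √6.3921)/8 = 0.26728.
[B] = 2x = 0.535 M.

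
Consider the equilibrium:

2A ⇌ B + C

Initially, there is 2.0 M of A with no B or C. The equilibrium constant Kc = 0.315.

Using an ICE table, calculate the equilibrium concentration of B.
[B] = 0.529 M

ICE: [A] = 2.0 − 2x, [B] = [C] = x.
Kc = x²/(2.0 − 2x)² = 0.315 ⇒ √Kc = x/(2.0 − 2x).
x = √0.315·2.0/(1 + 2√0.315) = 0.56125·2.0/2.1225 = 0.52886.
[B] = x = 0.529 M.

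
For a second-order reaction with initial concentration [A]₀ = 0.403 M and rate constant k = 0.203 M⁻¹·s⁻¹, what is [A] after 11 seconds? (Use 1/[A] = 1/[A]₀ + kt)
0.2121 M

1/[A] = 1/[A]₀ + k·t = 1/0.403 + (0.203)·(11) = 2.4814 + 2.2330 = 4.7144
[A] = 1/4.7144 = 0.2121 M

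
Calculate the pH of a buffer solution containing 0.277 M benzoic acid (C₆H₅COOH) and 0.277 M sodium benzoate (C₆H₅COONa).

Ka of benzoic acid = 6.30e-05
pH = 4.20

pKa = -log(6.30e-05) = 4.20. pH = pKa + log([A⁻]/[HA]) = 4.20 + log(0.277/0.277)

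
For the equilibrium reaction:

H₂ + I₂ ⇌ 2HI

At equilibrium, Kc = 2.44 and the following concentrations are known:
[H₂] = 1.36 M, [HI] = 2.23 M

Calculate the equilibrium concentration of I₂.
[I₂] = 1.4986 M

Kc = ([HI]^2) / ([H₂] × [I₂]) = 2.44
[I₂]^1 = (product terms)/(Kc · other reactant terms) = 4.9729 / (2.44 · 1.36) = 1.4986
[I₂] = 1.4986 M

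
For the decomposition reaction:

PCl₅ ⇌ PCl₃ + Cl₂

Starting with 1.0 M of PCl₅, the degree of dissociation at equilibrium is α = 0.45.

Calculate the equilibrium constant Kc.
K_c = 0.3682

x = α·[A]₀ = 0.45 × 1.0 = 0.45 M dissociated.
At eq: [PCl₅] = 1.0 − 0.45 = 0.55 M; [PCl₃] = [Cl₂] = x = 0.45 M.
Kc = [PCl₃][Cl₂]/[PCl₅] = (0.45)²/0.55 = 0.3682.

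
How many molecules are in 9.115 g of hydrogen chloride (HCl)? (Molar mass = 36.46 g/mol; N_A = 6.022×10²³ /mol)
Moles = 9.115 g ÷ 36.46 g/mol = 0.25 mol
Molecules = 0.25 mol × 6.022×10²³ /mol = 1.506e+23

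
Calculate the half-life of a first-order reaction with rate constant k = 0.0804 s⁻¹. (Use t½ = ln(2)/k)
8.62 s

t½ = ln(2)/k = 0.6931/0.0804 = 8.62 s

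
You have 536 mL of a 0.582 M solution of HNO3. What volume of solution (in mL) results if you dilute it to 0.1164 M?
Using M₁V₁ = M₂V₂:
0.582 × 536 = 0.1164 × V₂
V₂ = (0.582 × 536) / 0.1164 = 2680 mL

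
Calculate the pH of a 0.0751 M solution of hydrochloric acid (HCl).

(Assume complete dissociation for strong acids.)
pH = 1.12

[H⁺] = 0.0751 M for strong acid. pH = -log[H⁺] = -log(0.0751)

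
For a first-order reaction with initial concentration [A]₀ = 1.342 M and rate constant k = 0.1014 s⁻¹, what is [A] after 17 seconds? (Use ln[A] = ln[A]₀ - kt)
0.2394 M

ln[A] = ln[A]₀ - k·t = ln(1.342) - (0.1014)·(17) = 0.2942 - 1.7238 = -1.4296
[A] = e^(-1.4296) = 0.2394 M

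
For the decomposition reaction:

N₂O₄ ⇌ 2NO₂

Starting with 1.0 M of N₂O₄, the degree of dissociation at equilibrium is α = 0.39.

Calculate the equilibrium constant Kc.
K_c = 0.9974

x = α·[A]₀ = 0.39 × 1.0 = 0.39 M dissociated.
At eq: [N₂O₄] = 1.0 − 0.39 = 0.61 M; [NO₂] = 2x = 0.78 M.
Kc = [NO₂]²/[N₂O₄] = (0.78)²/0.61 = 0.9974.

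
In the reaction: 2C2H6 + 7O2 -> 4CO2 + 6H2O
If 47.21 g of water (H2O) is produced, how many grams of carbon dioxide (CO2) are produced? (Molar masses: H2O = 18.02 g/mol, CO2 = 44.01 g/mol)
Moles of H2O = 47.21 g ÷ 18.02 g/mol = 2.61987 mol
Mole ratio: 4 mol CO2 / 6 mol H2O
Moles of CO2 = 2.61987 × (4/6) = 1.74658 mol
Mass of CO2 = 1.74658 mol × 44.01 g/mol = 76.87 g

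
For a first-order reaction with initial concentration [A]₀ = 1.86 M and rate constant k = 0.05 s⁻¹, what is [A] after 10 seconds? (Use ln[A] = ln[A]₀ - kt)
1.1281 M

ln[A] = ln[A]₀ - k·t = ln(1.86) - (0.05)·(10) = 0.6206 - 0.5000 = 0.1206
[A] = e^(0.1206) = 1.1281 M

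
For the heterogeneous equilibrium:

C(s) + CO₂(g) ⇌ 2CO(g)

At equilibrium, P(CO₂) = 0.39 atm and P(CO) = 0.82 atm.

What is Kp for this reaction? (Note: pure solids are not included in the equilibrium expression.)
K_p = 1.724

Solid C is excluded.
Kp = P(CO)²/P(CO₂) = (0.82)²/0.39 = 0.6724/0.39 = 1.724.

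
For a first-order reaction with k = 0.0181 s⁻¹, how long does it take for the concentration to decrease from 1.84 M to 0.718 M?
51.99 s

From ln[A] = ln[A]₀ - k·t: t = ln([A]₀/[A])/k = ln(1.84/0.718)/0.0181 = ln(2.5627)/0.0181 = 0.9411/0.0181 = 51.99 s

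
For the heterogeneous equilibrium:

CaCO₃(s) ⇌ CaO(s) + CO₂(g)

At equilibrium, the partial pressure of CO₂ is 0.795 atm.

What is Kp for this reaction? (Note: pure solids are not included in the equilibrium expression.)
K_p = 0.795

Solids (CaCO₃, CaO) have activity 1 and are excluded.
Kp = P(CO₂) = 0.795.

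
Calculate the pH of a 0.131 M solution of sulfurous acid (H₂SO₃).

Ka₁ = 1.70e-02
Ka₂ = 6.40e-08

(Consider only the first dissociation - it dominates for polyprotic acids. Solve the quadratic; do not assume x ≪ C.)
pH = 1.40

x² + Ka₁·x − Ka₁·C = 0 with Ka₁ = 1.70e-02, C = 0.131.
x = (−Ka₁ + √(Ka₁² + 4·Ka₁·C))/2 = 3.9450e-02 M, so pH = 1.40.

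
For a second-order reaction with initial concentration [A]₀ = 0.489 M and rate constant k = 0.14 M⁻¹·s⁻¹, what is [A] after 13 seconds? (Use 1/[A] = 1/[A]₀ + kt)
0.2587 M

1/[A] = 1/[A]₀ + k·t = 1/0.489 + (0.14)·(13) = 2.0450 + 1.8200 = 3.8650
[A] = 1/3.8650 = 0.2587 M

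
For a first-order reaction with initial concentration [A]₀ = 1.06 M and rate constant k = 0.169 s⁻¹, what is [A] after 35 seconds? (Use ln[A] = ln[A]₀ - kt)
0.0029 M

ln[A] = ln[A]₀ - k·t = ln(1.06) - (0.169)·(35) = 0.0583 - 5.9150 = -5.8567
[A] = e^(-5.8567) = 0.0029 M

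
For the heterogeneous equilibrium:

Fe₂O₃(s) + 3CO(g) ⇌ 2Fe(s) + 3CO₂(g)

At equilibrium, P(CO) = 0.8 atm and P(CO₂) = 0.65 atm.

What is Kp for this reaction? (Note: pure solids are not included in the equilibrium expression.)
K_p = 0.536

Solids (Fe₂O₃, Fe) are excluded.
Kp = P(CO₂)³/P(CO)³ = (0.65)³/(0.8)³ = 0.2746/0.512 = 0.536.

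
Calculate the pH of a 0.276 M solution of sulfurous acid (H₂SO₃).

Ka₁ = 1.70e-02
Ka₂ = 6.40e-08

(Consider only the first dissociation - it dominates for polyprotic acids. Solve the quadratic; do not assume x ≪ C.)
pH = 1.22

x² + Ka₁·x − Ka₁·C = 0 with Ka₁ = 1.70e-02, C = 0.276.
x = (−Ka₁ + √(Ka₁² + 4·Ka₁·C))/2 = 6.0524e-02 M, so pH = 1.22.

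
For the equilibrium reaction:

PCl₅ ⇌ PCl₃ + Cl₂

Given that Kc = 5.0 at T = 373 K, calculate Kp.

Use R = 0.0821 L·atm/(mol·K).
K_p = 153.1165

Δn = (moles gaseous products) − (moles gaseous reactants) = 1
T = 373 K; RT = 0.0821 × 373 = 30.6233
Kp = Kc·(RT)^Δn = 5.0 × (30.6233)^1 = 5.0 × 30.6233 = 153.1165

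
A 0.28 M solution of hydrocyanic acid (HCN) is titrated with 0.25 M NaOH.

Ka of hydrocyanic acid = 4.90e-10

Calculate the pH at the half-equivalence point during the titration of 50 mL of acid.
pH = pKa = 9.31

At the half-equivalence point, [HA] = [A⁻], so by Henderson–Hasselbalch pH = pKa + log(1) = pKa.
pKa = −log(4.90e-10) = 9.31.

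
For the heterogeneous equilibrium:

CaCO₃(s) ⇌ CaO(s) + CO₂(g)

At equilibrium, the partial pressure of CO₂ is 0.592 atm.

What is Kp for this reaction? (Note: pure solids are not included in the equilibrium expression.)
K_p = 0.592

Solids (CaCO₃, CaO) have activity 1 and are excluded.
Kp = P(CO₂) = 0.592.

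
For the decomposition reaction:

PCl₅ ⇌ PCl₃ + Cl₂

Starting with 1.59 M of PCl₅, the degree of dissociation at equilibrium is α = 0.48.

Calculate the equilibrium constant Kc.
K_c = 0.7045

x = α·[A]₀ = 0.48 × 1.59 = 0.7632 M dissociated.
At eq: [PCl₅] = 1.59 − 0.7632 = 0.8268 M; [PCl₃] = [Cl₂] = x = 0.7632 M.
Kc = [PCl₃][Cl₂]/[PCl₅] = (0.7632)²/0.8268 = 0.7045.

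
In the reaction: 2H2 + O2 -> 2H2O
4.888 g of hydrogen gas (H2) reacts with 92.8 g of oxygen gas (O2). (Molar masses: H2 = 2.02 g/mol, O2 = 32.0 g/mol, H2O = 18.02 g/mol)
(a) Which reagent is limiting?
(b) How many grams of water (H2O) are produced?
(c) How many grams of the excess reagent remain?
(a) H2, (b) 43.6 g, (c) 54.08 g

Moles of H2 = 4.888 g ÷ 2.02 g/mol = 2.4198 mol
Moles of O2 = 92.8 g ÷ 32.0 g/mol = 2.9 mol
Moles ÷ coefficient: H2: 2.4198/2 = 1.21, O2: 2.9/1 = 2.9
(a) H2 has the smaller value, so H2 is the limiting reagent.
(b) Moles of H2O = 2.4198 mol H2 × (2/2) = 2.4198 mol; mass = 2.4198 mol × 18.02 g/mol = 43.6 g
(c) O2 consumed = 2.4198 × (1/2) = 1.2099 mol; remaining = 2.9 − 1.2099 = 1.6901 mol; mass = 1.6901 mol × 32.0 g/mol = 54.08 g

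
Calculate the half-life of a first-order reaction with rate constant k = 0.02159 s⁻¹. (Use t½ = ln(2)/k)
32.11 s

t½ = ln(2)/k = 0.6931/0.02159 = 32.11 s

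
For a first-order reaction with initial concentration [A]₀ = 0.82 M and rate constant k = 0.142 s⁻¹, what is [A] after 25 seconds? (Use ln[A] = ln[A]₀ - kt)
0.0236 M

ln[A] = ln[A]₀ - k·t = ln(0.82) - (0.142)·(25) = -0.1985 - 3.5500 = -3.7485
[A] = e^(-3.7485) = 0.0236 M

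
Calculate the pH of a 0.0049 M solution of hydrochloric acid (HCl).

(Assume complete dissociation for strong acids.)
pH = 2.31

[H⁺] = 0.0049 M for strong acid. pH = -log[H⁺] = -log(0.0049)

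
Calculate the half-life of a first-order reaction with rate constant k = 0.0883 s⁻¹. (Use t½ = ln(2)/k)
7.85 s

t½ = ln(2)/k = 0.6931/0.0883 = 7.85 s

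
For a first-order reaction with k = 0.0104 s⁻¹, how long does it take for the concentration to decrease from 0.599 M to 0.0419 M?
255.77 s

From ln[A] = ln[A]₀ - k·t: t = ln([A]₀/[A])/k = ln(0.599/0.0419)/0.0104 = ln(14.2959)/0.0104 = 2.6600/0.0104 = 255.77 s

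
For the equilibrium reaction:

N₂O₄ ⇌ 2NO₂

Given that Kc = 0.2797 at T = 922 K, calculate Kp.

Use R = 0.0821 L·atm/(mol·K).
K_p = 21.1722

Δn = (moles gaseous products) − (moles gaseous reactants) = 1
T = 922 K; RT = 0.0821 × 922 = 75.6962
Kp = Kc·(RT)^Δn = 0.2797 × (75.6962)^1 = 0.2797 × 75.6962 = 21.1722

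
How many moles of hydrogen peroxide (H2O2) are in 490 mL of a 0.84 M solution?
Moles = Molarity × Volume (L)
Moles = 0.84 M × 0.49 L = 0.4116 mol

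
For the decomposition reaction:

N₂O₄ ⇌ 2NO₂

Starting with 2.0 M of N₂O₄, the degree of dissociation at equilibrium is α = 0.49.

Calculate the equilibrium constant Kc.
K_c = 3.7663

x = α·[A]₀ = 0.49 × 2.0 = 0.98 M dissociated.
At eq: [N₂O₄] = 2.0 − 0.98 = 1.02 M; [NO₂] = 2x = 1.96 M.
Kc = [NO₂]²/[N₂O₄] = (1.96)²/1.02 = 3.766.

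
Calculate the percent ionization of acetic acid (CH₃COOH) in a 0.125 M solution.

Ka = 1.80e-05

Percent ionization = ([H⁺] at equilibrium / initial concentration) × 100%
Percent ionization = 1.19%

Let x = [H⁺]. Ka = x²/(C - x) ⇒ x² + (1.80e-05)x - (1.80e-05)(0.125) = 0. x = 1.4910e-03. Percent = (1.4910e-03/0.125) × 100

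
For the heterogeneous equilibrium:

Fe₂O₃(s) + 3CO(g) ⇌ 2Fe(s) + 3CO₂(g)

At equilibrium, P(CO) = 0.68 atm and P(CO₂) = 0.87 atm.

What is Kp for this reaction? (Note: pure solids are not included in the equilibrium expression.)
K_p = 2.094

Solids (Fe₂O₃, Fe) are excluded.
Kp = P(CO₂)³/P(CO)³ = (0.87)³/(0.68)³ = 0.6585/0.3144 = 2.094.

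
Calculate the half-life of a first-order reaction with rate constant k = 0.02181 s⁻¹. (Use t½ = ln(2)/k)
31.78 s

t½ = ln(2)/k = 0.6931/0.02181 = 31.78 s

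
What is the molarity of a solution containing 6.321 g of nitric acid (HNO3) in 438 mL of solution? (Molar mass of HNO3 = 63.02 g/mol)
Moles of HNO3 = 6.321 g ÷ 63.02 g/mol = 0.100301 mol
Volume = 438 mL = 0.438 L
Molarity = 0.100301 mol ÷ 0.438 L = 0.229 M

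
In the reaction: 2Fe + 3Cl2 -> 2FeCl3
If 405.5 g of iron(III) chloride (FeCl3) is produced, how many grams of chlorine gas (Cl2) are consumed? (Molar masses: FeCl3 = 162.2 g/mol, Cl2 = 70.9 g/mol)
Moles of FeCl3 = 405.5 g ÷ 162.2 g/mol = 2.5 mol
Mole ratio: 3 mol Cl2 / 2 mol FeCl3
Moles of Cl2 = 2.5 × (3/2) = 3.75 mol
Mass of Cl2 = 3.75 mol × 70.9 g/mol = 265.9 g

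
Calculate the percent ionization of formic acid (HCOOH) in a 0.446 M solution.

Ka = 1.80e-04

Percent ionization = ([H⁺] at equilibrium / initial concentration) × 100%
Percent ionization = 1.99%

Let x = [H⁺]. Ka = x²/(C - x) ⇒ x² + (1.80e-04)x - (1.80e-04)(0.446) = 0. x = 8.8704e-03. Percent = (8.8704e-03/0.446) × 100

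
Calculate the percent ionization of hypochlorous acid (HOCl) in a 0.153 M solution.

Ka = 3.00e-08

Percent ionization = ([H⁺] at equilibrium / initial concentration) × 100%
Percent ionization = 0.0443%

Let x = [H⁺]. Ka = x²/(C - x) ⇒ x² + (3.00e-08)x - (3.00e-08)(0.153) = 0. x = 6.7735e-05. Percent = (6.7735e-05/0.153) × 100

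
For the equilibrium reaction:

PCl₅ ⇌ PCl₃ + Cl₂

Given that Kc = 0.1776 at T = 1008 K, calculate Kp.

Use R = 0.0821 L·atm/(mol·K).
K_p = 14.6976

Δn = (moles gaseous products) − (moles gaseous reactants) = 1
T = 1008 K; RT = 0.0821 × 1008 = 82.7568
Kp = Kc·(RT)^Δn = 0.1776 × (82.7568)^1 = 0.1776 × 82.7568 = 14.6976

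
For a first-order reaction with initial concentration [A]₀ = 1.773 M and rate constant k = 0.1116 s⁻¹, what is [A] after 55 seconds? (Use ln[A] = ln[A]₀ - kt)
0.0038 M

ln[A] = ln[A]₀ - k·t = ln(1.773) - (0.1116)·(55) = 0.5727 - 6.1380 = -5.5653
[A] = e^(-5.5653) = 0.0038 M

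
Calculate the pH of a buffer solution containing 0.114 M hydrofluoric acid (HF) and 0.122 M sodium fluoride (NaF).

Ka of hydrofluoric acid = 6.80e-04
pH = 3.20

pKa = -log(6.80e-04) = 3.17. pH = pKa + log([A⁻]/[HA]) = 3.17 + log(0.122/0.114)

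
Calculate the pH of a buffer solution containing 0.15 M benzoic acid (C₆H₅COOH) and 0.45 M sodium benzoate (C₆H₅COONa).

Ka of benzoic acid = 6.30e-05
pH = 4.68

pKa = -log(6.30e-05) = 4.20. pH = pKa + log([A⁻]/[HA]) = 4.20 + log(0.45/0.15)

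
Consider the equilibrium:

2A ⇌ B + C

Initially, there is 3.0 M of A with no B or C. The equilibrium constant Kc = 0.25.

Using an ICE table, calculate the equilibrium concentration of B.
[B] = 0.750 M

ICE: [A] = 3.0 − 2x, [B] = [C] = x.
Kc = x²/(3.0 − 2x)² = 0.25 ⇒ √Kc = x/(3.0 − 2x).
x = √0.25·3.0/(1 + 2√0.25) = 0.5·3.0/2 = 0.75.
[B] = x = 0.750 M.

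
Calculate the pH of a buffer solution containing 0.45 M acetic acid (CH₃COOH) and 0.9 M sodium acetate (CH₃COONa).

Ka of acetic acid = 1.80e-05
pH = 5.05

pKa = -log(1.80e-05) = 4.74. pH = pKa + log([A⁻]/[HA]) = 4.74 + log(0.9/0.45)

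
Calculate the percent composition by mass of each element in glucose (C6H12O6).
C: 40.00%, H: 6.71%, O: 53.29%

Molar mass of C6H12O6 = 180.16 g/mol
% C = (6 × 12.01) / 180.16 × 100% = 72.06 / 180.16 × 100% = 40.00%
% H = (12 × 1.008) / 180.16 × 100% = 12.096 / 180.16 × 100% = 6.71%
% O = (6 × 16.0) / 180.16 × 100% = 96 / 180.16 × 100% = 53.29%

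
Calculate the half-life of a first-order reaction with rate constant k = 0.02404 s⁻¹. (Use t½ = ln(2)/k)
28.83 s

t½ = ln(2)/k = 0.6931/0.02404 = 28.83 s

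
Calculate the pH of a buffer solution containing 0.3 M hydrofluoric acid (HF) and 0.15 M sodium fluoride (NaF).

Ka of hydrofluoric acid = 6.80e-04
pH = 2.87

pKa = -log(6.80e-04) = 3.17. pH = pKa + log([A⁻]/[HA]) = 3.17 + log(0.15/0.3)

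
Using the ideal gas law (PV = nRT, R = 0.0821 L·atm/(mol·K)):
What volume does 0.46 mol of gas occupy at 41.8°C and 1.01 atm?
T = 41.8°C + 273.15 = 314.95 K
V = nRT/P = (0.46 × 0.0821 × 314.95) / 1.01
V = 11.78 L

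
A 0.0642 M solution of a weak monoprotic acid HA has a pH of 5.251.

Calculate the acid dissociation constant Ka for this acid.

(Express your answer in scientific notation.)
K_a = 4.90e-10

[H⁺] = 10^(−pH) = 10^(−5.251) = 5.610e-06 M. For HA ⇌ H⁺ + A⁻, Ka = x²/(C − x) = (5.610e-06)²/(0.0642 − 5.610e-06) = 4.90e-10.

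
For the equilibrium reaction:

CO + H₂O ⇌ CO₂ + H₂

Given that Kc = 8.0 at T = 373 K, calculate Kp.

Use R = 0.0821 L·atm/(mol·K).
K_p = 8.0000

Δn = (moles gaseous products) − (moles gaseous reactants) = 0
T = 373 K; RT = 0.0821 × 373 = 30.6233
Kp = Kc·(RT)^Δn = 8.0 × (30.6233)^0 = 8.0 × 1 = 8.0000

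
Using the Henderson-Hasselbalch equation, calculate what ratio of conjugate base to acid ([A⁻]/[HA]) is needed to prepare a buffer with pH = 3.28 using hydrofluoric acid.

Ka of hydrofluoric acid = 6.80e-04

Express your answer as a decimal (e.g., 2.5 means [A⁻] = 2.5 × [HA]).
[A⁻]/[HA] = 1.296

pKa = −log(6.80e-04) = 3.1675. pH = pKa + log([A⁻]/[HA]). 3.28 = 3.1675 + log(ratio). log(ratio) = 3.28 − 3.1675 = 0.1125. ratio = 10^(0.1125) = 1.296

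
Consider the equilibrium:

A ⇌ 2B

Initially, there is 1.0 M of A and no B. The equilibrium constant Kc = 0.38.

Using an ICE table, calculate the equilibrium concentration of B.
[B] = 0.529 M

ICE: [A] = 1.0 − x, [B] = 2x.
Kc = (2x)²/(1.0 − x) = 0.38 ⇒ 4x² + 0.38x − 0.38 = 0.
x = (−0.38 + √(0.38² + 4·4·0.38))/(2·4) = (−0.38 + √6.2244)/8 = 0.26436.
[B] = 2x = 0.529 M.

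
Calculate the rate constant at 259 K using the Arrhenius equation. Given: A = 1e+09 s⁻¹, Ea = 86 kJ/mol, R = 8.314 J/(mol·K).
4.52e-09 s⁻¹

k = A·exp(-Ea/(R·T)) = 1e+09·exp(-86000/(8.314·259)) = 1e+09·exp(-39.9382) = 1e+09·4.5191e-18 = 4.52e-09 s⁻¹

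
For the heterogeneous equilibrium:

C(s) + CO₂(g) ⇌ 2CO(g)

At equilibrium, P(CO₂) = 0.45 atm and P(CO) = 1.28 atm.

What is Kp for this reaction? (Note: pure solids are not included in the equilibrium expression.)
K_p = 3.641

Solid C is excluded.
Kp = P(CO)²/P(CO₂) = (1.28)²/0.45 = 1.638/0.45 = 3.641.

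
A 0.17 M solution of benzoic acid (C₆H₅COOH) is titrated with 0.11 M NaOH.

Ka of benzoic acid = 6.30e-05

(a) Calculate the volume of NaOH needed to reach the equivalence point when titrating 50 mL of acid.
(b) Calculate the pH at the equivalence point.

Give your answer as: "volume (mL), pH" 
V = 77.3 mL, pH = 8.51

(a) At equivalence: moles acid = moles base.
moles acid = 0.17 × 0.05 = 0.0085 mol; V_NaOH = 0.0085/0.11 = 0.07727 L = 77.3 mL.
(b) At equivalence, all acid → conjugate base A⁻ at [A⁻] = 0.0085/0.1273 = 0.06679 M.
Kb = Kw/Ka = 1.0e-14/6.30e-05 = 1.587e-10; [OH⁻] = √(Kb·[A⁻]) = 3.256e-06; pOH = 5.49; pH = 14 − pOH = 8.51.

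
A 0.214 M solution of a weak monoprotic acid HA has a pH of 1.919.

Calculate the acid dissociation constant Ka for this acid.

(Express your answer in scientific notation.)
K_a = 7.19e-04

[H⁺] = 10^(−pH) = 10^(−1.919) = 1.205e-02 M. For HA ⇌ H⁺ + A⁻, Ka = x²/(C − x) = (1.205e-02)²/(0.214 − 1.205e-02) = 7.19e-04.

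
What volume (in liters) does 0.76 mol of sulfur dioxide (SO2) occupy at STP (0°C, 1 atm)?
At STP, 1 mol of gas occupies 22.4 L
Volume = 0.76 mol × 22.4 L/mol = 17.02 L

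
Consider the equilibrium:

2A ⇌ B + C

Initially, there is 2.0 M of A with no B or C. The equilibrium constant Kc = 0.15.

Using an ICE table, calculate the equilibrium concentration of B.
[B] = 0.436 M

ICE: [A] = 2.0 − 2x, [B] = [C] = x.
Kc = x²/(2.0 − 2x)² = 0.15 ⇒ √Kc = x/(2.0 − 2x).
x = √0.15·2.0/(1 + 2√0.15) = 0.3873·2.0/1.7746 = 0.43649.
[B] = x = 0.436 M.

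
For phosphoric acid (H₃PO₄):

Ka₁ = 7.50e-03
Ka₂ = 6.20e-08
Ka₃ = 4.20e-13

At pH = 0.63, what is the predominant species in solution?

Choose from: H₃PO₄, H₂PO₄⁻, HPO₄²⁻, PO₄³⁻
H₃PO₄

pKa1 = 2.12, pKa2 = 7.21, pKa3 = 12.38. Each pKa is the crossover between adjacent species; pH = 0.63 lies in the region where H₃PO₄ predominates.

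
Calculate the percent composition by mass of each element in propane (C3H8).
C: 81.72%, H: 18.29%

Molar mass of C3H8 = 44.09 g/mol
% C = (3 × 12.01) / 44.09 × 100% = 36.03 / 44.09 × 100% = 81.72%
% H = (8 × 1.008) / 44.09 × 100% = 8.064 / 44.09 × 100% = 18.29%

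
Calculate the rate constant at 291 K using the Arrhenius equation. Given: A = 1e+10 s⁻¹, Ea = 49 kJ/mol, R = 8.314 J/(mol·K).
1.60e+01 s⁻¹

k = A·exp(-Ea/(R·T)) = 1e+10·exp(-49000/(8.314·291)) = 1e+10·exp(-20.2532) = 1e+10·1.6001e-09 = 1.60e+01 s⁻¹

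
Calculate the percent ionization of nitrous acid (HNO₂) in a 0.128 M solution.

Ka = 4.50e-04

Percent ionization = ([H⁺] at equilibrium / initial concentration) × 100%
Percent ionization = 5.76%

Let x = [H⁺]. Ka = x²/(C - x) ⇒ x² + (4.50e-04)x - (4.50e-04)(0.128) = 0. x = 7.3678e-03. Percent = (7.3678e-03/0.128) × 100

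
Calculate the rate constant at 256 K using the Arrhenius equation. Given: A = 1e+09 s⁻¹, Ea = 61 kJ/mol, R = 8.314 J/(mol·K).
3.57e-04 s⁻¹

k = A·exp(-Ea/(R·T)) = 1e+09·exp(-61000/(8.314·256)) = 1e+09·exp(-28.6602) = 1e+09·3.5729e-13 = 3.57e-04 s⁻¹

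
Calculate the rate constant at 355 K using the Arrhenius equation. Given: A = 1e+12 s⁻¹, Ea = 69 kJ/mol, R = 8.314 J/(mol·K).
7.03e+01 s⁻¹

k = A·exp(-Ea/(R·T)) = 1e+12·exp(-69000/(8.314·355)) = 1e+12·exp(-23.3782) = 1e+12·7.0305e-11 = 7.03e+01 s⁻¹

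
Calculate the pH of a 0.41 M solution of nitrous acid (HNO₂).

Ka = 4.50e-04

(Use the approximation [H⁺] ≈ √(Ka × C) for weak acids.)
pH = 1.87

[H⁺] = √(Ka × C) = √(4.50e-04 × 0.41) = 1.3583e-02. pH = -log(1.3583e-02)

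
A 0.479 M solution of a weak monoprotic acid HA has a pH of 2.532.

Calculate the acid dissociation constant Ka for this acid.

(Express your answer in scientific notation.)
K_a = 1.81e-05

[H⁺] = 10^(−pH) = 10^(−2.532) = 2.938e-03 M. For HA ⇌ H⁺ + A⁻, Ka = x²/(C − x) = (2.938e-03)²/(0.479 − 2.938e-03) = 1.81e-05.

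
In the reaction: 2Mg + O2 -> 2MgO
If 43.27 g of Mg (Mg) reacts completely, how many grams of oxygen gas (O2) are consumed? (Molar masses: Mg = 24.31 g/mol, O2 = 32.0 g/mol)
Moles of Mg = 43.27 g ÷ 24.31 g/mol = 1.77993 mol
Mole ratio: 1 mol O2 / 2 mol Mg
Moles of O2 = 1.77993 × (1/2) = 0.889963 mol
Mass of O2 = 0.889963 mol × 32.0 g/mol = 28.48 g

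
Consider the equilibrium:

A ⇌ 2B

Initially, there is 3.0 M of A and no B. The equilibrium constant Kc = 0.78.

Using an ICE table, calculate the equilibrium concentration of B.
[B] = 1.347 M

ICE: [A] = 3.0 − x, [B] = 2x.
Kc = (2x)²/(3.0 − x) = 0.78 ⇒ 4x² + 0.78x − 2.34 = 0.
x = (−0.78 + √(0.78² + 4·4·2.34))/(2·4) = (−0.78 + √38.048)/8 = 0.67354.
[B] = 2x = 1.347 M.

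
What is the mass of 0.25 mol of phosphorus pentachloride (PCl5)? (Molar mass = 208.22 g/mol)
Mass = 0.25 mol × 208.22 g/mol = 52.05 g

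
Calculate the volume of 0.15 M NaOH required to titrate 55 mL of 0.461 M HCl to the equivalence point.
V_{base} = 169.0 mL

At equivalence: moles acid = moles base.
moles HCl = 0.461 M × 0.055 L = 0.025355 mol
V_NaOH = 0.025355 mol ÷ 0.15 M = 0.169 L = 169.0 mL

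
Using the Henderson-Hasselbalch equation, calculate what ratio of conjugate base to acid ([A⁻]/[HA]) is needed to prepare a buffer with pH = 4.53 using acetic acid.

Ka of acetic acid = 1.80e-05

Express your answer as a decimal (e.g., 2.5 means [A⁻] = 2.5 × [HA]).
[A⁻]/[HA] = 0.610

pKa = −log(1.80e-05) = 4.7447. pH = pKa + log([A⁻]/[HA]). 4.53 = 4.7447 + log(ratio). log(ratio) = 4.53 − 4.7447 = -0.2147. ratio = 10^(-0.2147) = 0.610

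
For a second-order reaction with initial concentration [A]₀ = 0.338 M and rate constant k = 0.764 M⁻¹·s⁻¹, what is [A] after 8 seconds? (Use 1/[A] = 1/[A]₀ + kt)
0.1102 M

1/[A] = 1/[A]₀ + k·t = 1/0.338 + (0.764)·(8) = 2.9586 + 6.1120 = 9.0706
[A] = 1/9.0706 = 0.1102 M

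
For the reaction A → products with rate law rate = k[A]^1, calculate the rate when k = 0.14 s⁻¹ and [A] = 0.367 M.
0.05138 M/s

rate = k·[A]^1 = 0.14·(0.367)^1 = 0.14·0.367 = 0.05138 M/s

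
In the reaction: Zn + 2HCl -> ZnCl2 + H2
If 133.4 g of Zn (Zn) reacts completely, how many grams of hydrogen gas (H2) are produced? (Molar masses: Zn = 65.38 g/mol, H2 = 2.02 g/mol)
Moles of Zn = 133.4 g ÷ 65.38 g/mol = 2.04038 mol
Mole ratio: 1 mol H2 / 1 mol Zn
Moles of H2 = 2.04038 × (1/1) = 2.04038 mol
Mass of H2 = 2.04038 mol × 2.02 g/mol = 4.122 g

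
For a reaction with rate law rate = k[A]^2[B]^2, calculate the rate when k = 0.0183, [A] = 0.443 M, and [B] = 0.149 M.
7.973e-05 M/s

rate = k·[A]^2·[B]^2 = 0.0183·(0.443)^2·(0.149)^2 = 0.0183·0.196249·0.022201 = 7.973e-05 M/s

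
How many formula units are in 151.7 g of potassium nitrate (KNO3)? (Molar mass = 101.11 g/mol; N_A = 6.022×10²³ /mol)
Moles = 151.7 g ÷ 101.11 g/mol = 1.50035 mol
Formula units = 1.50035 mol × 6.022×10²³ /mol = 9.035e+23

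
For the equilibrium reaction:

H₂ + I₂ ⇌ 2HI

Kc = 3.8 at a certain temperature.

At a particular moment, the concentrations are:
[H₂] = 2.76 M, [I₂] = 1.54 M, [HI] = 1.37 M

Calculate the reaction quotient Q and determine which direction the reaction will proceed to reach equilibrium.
Q = 0.442, Q < K, reaction proceeds forward (toward products)

Q = ([HI]^2) / ([H₂] × [I₂])
  = ((1.37)^2) / ((2.76)·(1.54)) = 1.8769/4.2504 = 0.4416
Since Q = 0.4416 < Kc = 3.8, the reaction proceeds forward (toward products) to reach equilibrium.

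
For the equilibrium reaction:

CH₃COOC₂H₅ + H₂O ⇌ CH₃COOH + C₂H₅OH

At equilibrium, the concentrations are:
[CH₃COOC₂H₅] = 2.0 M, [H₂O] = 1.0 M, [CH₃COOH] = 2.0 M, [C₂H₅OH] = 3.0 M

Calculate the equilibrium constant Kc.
K_c = 3.0000

Kc = ([CH₃COOH] × [C₂H₅OH]) / ([CH₃COOC₂H₅] × [H₂O])
   = ((2.0)·(3.0)) / ((2.0)·(1.0))
   = 6 / 2 = 3.0000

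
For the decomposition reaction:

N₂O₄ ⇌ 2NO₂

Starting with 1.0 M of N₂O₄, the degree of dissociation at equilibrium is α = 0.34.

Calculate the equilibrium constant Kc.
K_c = 0.7006

x = α·[A]₀ = 0.34 × 1.0 = 0.34 M dissociated.
At eq: [N₂O₄] = 1.0 − 0.34 = 0.66 M; [NO₂] = 2x = 0.68 M.
Kc = [NO₂]²/[N₂O₄] = (0.68)²/0.66 = 0.7006.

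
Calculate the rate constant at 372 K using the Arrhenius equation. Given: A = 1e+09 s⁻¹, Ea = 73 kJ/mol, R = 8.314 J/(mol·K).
5.61e-02 s⁻¹

k = A·exp(-Ea/(R·T)) = 1e+09·exp(-73000/(8.314·372)) = 1e+09·exp(-23.6031) = 1e+09·5.6141e-11 = 5.61e-02 s⁻¹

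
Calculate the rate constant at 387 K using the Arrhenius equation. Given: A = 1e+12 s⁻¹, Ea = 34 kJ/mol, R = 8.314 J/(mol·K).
2.57e+07 s⁻¹

k = A·exp(-Ea/(R·T)) = 1e+12·exp(-34000/(8.314·387)) = 1e+12·exp(-10.5672) = 1e+12·2.5748e-05 = 2.57e+07 s⁻¹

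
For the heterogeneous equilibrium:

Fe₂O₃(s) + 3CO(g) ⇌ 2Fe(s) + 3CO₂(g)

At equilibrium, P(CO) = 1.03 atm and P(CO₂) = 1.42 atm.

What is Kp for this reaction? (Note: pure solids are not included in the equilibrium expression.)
K_p = 2.620

Solids (Fe₂O₃, Fe) are excluded.
Kp = P(CO₂)³/P(CO)³ = (1.42)³/(1.03)³ = 2.863/1.093 = 2.620.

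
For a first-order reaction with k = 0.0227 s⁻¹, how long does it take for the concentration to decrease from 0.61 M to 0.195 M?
50.24 s

From ln[A] = ln[A]₀ - k·t: t = ln([A]₀/[A])/k = ln(0.61/0.195)/0.0227 = ln(3.1282)/0.0227 = 1.1405/0.0227 = 50.24 s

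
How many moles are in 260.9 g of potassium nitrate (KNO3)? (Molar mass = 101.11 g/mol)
Moles = 260.9 g ÷ 101.11 g/mol = 2.58 mol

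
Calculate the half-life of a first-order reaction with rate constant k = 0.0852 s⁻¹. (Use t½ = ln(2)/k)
8.14 s

t½ = ln(2)/k = 0.6931/0.0852 = 8.14 s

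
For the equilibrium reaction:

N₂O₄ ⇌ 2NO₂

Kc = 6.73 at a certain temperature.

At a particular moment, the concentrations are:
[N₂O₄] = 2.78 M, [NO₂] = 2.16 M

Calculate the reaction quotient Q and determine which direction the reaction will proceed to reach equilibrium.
Q = 1.678, Q < K, reaction proceeds forward (toward products)

Q = ([NO₂]^2) / ([N₂O₄])
  = ((2.16)^2) / ((2.78)) = 4.6656/2.78 = 1.678
Since Q = 1.678 < Kc = 6.73, the reaction proceeds forward (toward products) to reach equilibrium.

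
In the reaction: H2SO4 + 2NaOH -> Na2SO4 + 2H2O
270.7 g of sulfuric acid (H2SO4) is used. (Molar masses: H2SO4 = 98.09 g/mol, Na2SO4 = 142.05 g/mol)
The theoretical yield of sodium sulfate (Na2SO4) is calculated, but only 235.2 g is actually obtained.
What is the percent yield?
Moles of H2SO4 = 270.7 g ÷ 98.09 g/mol = 2.75971 mol
Mole ratio: 1 mol Na2SO4 / 1 mol H2SO4
Moles of Na2SO4 = 2.75971 × (1/1) = 2.75971 mol
Theoretical yield = 2.75971 mol × 142.05 g/mol = 392.02 g
Actual yield = 235.2 g
Percent yield = (235.2 / 392.02) × 100% = 60.0%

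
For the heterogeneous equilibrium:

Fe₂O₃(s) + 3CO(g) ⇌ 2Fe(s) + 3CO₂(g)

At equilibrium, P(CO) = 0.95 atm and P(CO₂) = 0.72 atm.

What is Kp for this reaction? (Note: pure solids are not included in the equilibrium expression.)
K_p = 0.435

Solids (Fe₂O₃, Fe) are excluded.
Kp = P(CO₂)³/P(CO)³ = (0.72)³/(0.95)³ = 0.3732/0.8574 = 0.435.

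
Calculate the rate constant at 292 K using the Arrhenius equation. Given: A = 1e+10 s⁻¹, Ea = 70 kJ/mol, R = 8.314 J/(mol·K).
3.00e-03 s⁻¹

k = A·exp(-Ea/(R·T)) = 1e+10·exp(-70000/(8.314·292)) = 1e+10·exp(-28.8340) = 1e+10·3.0029e-13 = 3.00e-03 s⁻¹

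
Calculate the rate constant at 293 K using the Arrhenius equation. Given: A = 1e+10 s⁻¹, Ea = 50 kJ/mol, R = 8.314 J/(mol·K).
1.22e+01 s⁻¹

k = A·exp(-Ea/(R·T)) = 1e+10·exp(-50000/(8.314·293)) = 1e+10·exp(-20.5254) = 1e+10·1.2188e-09 = 1.22e+01 s⁻¹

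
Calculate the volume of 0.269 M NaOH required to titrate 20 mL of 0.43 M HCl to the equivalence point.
V_{base} = 32.0 mL

At equivalence: moles acid = moles base.
moles HCl = 0.43 M × 0.02 L = 0.0086 mol
V_NaOH = 0.0086 mol ÷ 0.269 M = 0.03197 L = 32.0 mL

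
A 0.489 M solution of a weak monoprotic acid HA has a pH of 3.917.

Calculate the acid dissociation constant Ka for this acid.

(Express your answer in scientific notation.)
K_a = 3.00e-08

[H⁺] = 10^(−pH) = 10^(−3.917) = 1.211e-04 M. For HA ⇌ H⁺ + A⁻, Ka = x²/(C − x) = (1.211e-04)²/(0.489 − 1.211e-04) = 3.00e-08.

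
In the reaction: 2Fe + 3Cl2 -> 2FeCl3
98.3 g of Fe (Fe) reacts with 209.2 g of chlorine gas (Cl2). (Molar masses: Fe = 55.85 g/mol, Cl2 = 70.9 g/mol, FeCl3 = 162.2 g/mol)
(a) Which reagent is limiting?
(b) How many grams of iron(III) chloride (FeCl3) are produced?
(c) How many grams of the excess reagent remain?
(a) Fe, (b) 285.5 g, (c) 22.02 g

Moles of Fe = 98.3 g ÷ 55.85 g/mol = 1.76007 mol
Moles of Cl2 = 209.2 g ÷ 70.9 g/mol = 2.95063 mol
Moles ÷ coefficient: Fe: 1.76007/2 = 0.88, Cl2: 2.95063/3 = 0.9835
(a) Fe has the smaller value, so Fe is the limiting reagent.
(b) Moles of FeCl3 = 1.76007 mol Fe × (2/2) = 1.76007 mol; mass = 1.76007 mol × 162.2 g/mol = 285.5 g
(c) Cl2 consumed = 1.76007 × (3/2) = 2.64011 mol; remaining = 2.95063 − 2.64011 = 0.310527 mol; mass = 0.310527 mol × 70.9 g/mol = 22.02 g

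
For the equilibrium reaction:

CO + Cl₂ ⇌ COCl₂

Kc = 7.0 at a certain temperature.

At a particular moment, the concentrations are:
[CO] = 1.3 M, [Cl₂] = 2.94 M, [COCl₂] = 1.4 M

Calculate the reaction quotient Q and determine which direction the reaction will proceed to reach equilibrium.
Q = 0.366, Q < K, reaction proceeds forward (toward products)

Q = ([COCl₂]) / ([CO] × [Cl₂])
  = ((1.4)) / ((1.3)·(2.94)) = 1.4/3.822 = 0.3663
Since Q = 0.3663 < Kc = 7.0, the reaction proceeds forward (toward products) to reach equilibrium.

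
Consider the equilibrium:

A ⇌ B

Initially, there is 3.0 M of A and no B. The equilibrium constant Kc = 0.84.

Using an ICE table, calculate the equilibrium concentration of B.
[B] = 1.370 M

ICE: [A] = 3.0 − x, [B] = x.
Kc = x/(3.0 − x) = 0.84 ⇒ x = 0.84·3.0/(1 + 0.84) = 2.52/1.84 = 1.37.
[B] = x = 1.370 M.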